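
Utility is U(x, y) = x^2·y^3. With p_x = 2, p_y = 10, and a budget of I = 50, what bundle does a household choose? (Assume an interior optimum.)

MU_x = 2·x·y^3 and MU_y = 3·x^2·y^2.
MRS = MU_x/MU_y = (2/3)·y/x.
Tangency: set MRS = p_x/p_y = 2/10 = 0.2.
So (2/3)·y/x = 0.2, i.e. y = 0.3·x.
Substitute into the budget 2·x + 10·y = 50: 5·x = 50, so x* = 10.
Then y* = 0.3·10 = 3.

x* = 10, y* = 3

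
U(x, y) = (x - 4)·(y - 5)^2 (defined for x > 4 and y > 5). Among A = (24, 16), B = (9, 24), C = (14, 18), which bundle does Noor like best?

Bundle A

Evaluate utility at each bundle:
U(A) = 2420.
U(B) = 1805.
U(C) = 1690.
Highest utility is A, so A ≻ B ≻ C.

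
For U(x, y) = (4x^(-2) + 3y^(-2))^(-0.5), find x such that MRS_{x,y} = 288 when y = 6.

x = 1

For CES with ρ = -2, MRS = (4/3)·(y/x)^3.
Setting (4/3)·(6/x)^3 = 288 gives (6/x)^3 = 216, so 6/x = 6 and x = 1.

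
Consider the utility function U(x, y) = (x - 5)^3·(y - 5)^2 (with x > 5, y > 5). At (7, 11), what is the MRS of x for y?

MU_x = 3·(x−5)^2·(y−5)^2, MU_y = 2·(x−5)^3·(y−5).
MRS = (3/2)·(y−5)/(x−5).
At (7, 11): MRS = 4.5.
That is, one extra unit of x is worth 4.5 units of y at the margin.

MRS = 4.5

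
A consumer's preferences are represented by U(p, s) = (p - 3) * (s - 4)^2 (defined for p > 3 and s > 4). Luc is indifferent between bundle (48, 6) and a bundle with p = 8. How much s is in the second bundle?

U(48, 6) = 180.
Set U(8, s) = 180 and solve.
With p = 8: (8 − 3) = 5, so (s − 4)^2 = 180/5 = 36.
Taking the square root (with s > 4): s − 4 = 6, so s = 10.
Check: U(8, 10) = 180.

s = 10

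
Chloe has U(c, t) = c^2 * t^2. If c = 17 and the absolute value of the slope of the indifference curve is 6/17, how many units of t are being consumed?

t = 6

MU_c = 2·c·t^2 and MU_t = 2·c^2·t.
MRS = MU_c/MU_t = t/c.
Substitute c = 17: MRS = t/17. Setting t/17 = 6/17 gives t = (6/17)·17 = 6.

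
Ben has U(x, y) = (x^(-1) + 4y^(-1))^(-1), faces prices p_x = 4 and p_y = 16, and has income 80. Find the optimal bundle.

For CES with ρ = -1, MRS = (1/4)·(y/x)^2.
Tangency: set MRS = p_x/p_y = 4/16 = 0.25.
So (y/x)^2 = 1; taking the square root, y/x = 1, i.e. y = x.
Substitute into the budget 4·x + 16·y = 80: 20·x = 80, so x* = 4 and y* = 4.

x* = 4, y* = 4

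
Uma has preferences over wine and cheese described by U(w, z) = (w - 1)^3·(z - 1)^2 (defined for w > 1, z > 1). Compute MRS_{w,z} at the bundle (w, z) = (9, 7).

MRS = 1.125

MU_w = 3·(w−1)^2·(z−1)^2, MU_z = 2·(w−1)^3·(z−1).
MRS = (3/2)·(z−1)/(w−1).
At (9, 7): MRS = 1.125.
That is, one extra unit of w is worth 1.125 units of z at the margin.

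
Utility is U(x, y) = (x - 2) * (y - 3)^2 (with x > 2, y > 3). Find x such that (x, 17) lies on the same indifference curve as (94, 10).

x = 25

U(94, 10) = 4508.
Set U(x, 17) = 4508 and solve.
With y = 17: (17 − 3)^2 = 196, so (x − 2) = 4508/196 = 23.
So x = 2 + 23 = 25.
Check: U(25, 17) = 4508.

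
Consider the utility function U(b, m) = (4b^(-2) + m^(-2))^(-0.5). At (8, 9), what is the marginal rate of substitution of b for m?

MRS = 729/128

For CES with ρ = -2, MRS = (4/1)·(m/b)^3.
At (8, 9): MRS = 729/128.
That is, one extra unit of b is worth 729/128 units of m at the margin.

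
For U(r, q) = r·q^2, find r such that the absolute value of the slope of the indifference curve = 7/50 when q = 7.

r = 25

MU_r = q^2 and MU_q = 2·r·q.
MRS = MU_r/MU_q = (1/2)·q/r.
Substitute q = 7: MRS = 3.5/r. Setting 3.5/r = 7/50 gives r = 3.5/(7/50) = 25.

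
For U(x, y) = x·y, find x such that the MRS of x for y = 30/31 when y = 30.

MU_x = y and MU_y = x.
MRS = MU_x/MU_y = y/x.
Substitute y = 30: MRS = 30/x. Setting 30/x = 30/31 gives x = 30/(30/31) = 31.

x = 31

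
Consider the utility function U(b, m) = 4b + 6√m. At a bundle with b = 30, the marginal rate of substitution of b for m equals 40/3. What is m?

m = 100

MU_b = 4, MU_m = 6/(2√m).
MRS = 4 ÷ (6/(2√m)).
MRS depends only on m: (4/3)·√m = 40/3 ⇒ √m = (40/3)/(4/3) = 10 ⇒ m = 100.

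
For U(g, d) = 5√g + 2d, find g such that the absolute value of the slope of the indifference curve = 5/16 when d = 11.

MU_g = 5/(2√g), MU_d = 2.
MRS = 5/(2√g) ÷ 2.
MRS depends only on g: 1.25/√g = 5/16 ⇒ √g = 1.25/(5/16) = 4 ⇒ g = 16.

g = 16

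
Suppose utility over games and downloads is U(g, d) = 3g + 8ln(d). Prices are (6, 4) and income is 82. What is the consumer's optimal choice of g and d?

g* = 11, d* = 4

MU_g = 3, MU_d = 8/d.
MRS = 3 ÷ (8/d).
Tangency: set MRS = p_g/p_d = 6/4 = 1.5.
MRS depends only on d: 0.375·d = 1.5 ⇒ d* = 1.5/0.375 = 4.
From the budget, 6·g = 82 − 4·4 = 66, so g* = 11.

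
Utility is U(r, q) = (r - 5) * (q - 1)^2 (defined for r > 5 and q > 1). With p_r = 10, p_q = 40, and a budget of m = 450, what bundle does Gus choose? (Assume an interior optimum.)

r* = 17, q* = 7

MU_r = (q−1)^2, MU_q = 2·(r−5)·(q−1).
MRS = (1/2)·(q−1)/(r−5).
Tangency: set MRS = p_r/p_q = 10/40 = 0.25.
So (1/2)·(q − 1)/(r − 5) = 0.25, i.e. (q − 1) = 0.5·(r − 5).
Rewrite the budget in excess-of-subsistence terms: 10·(r − 5) + 40·(q − 1) = 450 − 10·5 − 40·1 = 360.
Substituting, 30·(r − 5) = 360, so r − 5 = 12 and r* = 17.
Then q − 1 = 0.5·12 = 6, so q* = 7.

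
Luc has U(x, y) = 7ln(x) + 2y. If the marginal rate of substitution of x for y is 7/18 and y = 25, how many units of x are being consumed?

MU_x = 7/x, MU_y = 2.
MRS = 7/x ÷ 2.
MRS depends only on x: 3.5/x = 7/18 ⇒ x = 3.5/(7/18) = 9.

x = 9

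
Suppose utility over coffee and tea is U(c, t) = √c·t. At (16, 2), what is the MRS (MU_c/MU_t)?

MU_c = 0.5·c^(-0.5)·t and MU_t = √c.
MRS = MU_c/MU_t = (0.5)·t/c.
At (16, 2): MRS = 1/16.
So at (16, 2) the consumer would give up 1/16 units of t for one more unit of c.

MRS = 1/16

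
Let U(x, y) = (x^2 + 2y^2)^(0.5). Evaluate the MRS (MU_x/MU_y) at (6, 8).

MRS = 0.375

For CES with ρ = 2, MRS = (1/2)·(y/x)^(-1).
At (6, 8): MRS = 0.375.
The indifference curve has slope −0.375 at this bundle.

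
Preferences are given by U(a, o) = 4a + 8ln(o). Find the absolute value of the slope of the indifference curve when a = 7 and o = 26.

MRS = 13

MU_a = 4, MU_o = 8/o.
MRS = 4 ÷ (8/o).
At (7, 26): MRS = 13.
So at (7, 26) the consumer would give up 13 units of o for one more unit of a.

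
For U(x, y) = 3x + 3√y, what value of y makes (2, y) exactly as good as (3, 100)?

U(3, 100) = 39.
Set U(2, y) = 39 and solve.
With x = 2: 3√y = 39 − 3·2 = 33, so √y = 11 and y = 121.
Check: U(2, 121) = 39.

y = 121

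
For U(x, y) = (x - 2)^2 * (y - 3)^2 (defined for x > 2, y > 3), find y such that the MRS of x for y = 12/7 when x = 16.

MU_x = 2·(x−2)·(y−3)^2, MU_y = 2·(x−2)^2·(y−3).
MRS = (y−3)/(x−2).
Substitute x = 16: MRS = (y − 3)/14. Setting this equal to 12/7 gives y − 3 = (12/7)·14 = 24, so y = 27.

y = 27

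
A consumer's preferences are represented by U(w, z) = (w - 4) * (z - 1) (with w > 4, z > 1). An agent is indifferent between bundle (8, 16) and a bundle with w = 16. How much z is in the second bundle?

U(8, 16) = 60.
Set U(16, z) = 60 and solve.
With w = 16: (16 − 4) = 12, so (z − 1) = 60/12 = 5.
So z = 1 + 5 = 6.
Check: U(16, 6) = 60.

z = 6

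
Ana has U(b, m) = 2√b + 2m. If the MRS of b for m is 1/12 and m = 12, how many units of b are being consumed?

MU_b = 2/(2√b), MU_m = 2.
MRS = 2/(2√b) ÷ 2.
MRS depends only on b: 0.5/√b = 1/12 ⇒ √b = 0.5/(1/12) = 6 ⇒ b = 36.

b = 36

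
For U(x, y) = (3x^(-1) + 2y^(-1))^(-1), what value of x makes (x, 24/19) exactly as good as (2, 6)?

x = 12

U depends on (x, y) only through S = 3x^(-1) + 2y^(-1), so equal utility means equal S. At (2, 6): S = 11/6.
With y = 24/19: 2·(24/19)^(-1) = 19/12, so 3x^(-1) = 11/6 − 19/12 = 0.25, i.e. x^(-1) = 1/12.
Hence x = 1/(1/12) = 12.
Check: U(12, 24/19) = 0.5455.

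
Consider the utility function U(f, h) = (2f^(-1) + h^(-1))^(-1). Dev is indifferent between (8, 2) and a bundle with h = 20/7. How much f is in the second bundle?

f = 5

U depends on (f, h) only through S = 2f^(-1) + h^(-1), so equal utility means equal S. At (8, 2): S = 0.75.
With h = 20/7: (20/7)^(-1) = 0.35, so 2f^(-1) = 0.75 − 0.35 = 0.4, i.e. f^(-1) = 0.2.
Hence f = 1/0.2 = 5.
Check: U(5, 20/7) = 1.3333.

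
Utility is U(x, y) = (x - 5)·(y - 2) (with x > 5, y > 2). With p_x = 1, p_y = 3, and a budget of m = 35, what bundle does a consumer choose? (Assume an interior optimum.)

x* = 17, y* = 6

MU_x = (y−2), MU_y = (x−5).
MRS = (y−2)/(x−5).
Tangency: set MRS = p_x/p_y = 1/3.
So (y − 2)/(x − 5) = 1/3, i.e. (y − 2) = (1/3)·(x − 5).
Rewrite the budget in excess-of-subsistence terms: 1·(x − 5) + 3·(y − 2) = 35 − 1·5 − 3·2 = 24.
Substituting, 2·(x − 5) = 24, so x − 5 = 12 and x* = 17.
Then y − 2 = (1/3)·12 = 4, so y* = 6.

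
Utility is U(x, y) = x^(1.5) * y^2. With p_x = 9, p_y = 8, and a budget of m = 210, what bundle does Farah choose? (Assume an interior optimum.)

MU_x = 1.5·√x·y^2 and MU_y = 2·x^(1.5)·y.
MRS = MU_x/MU_y = (0.75)·y/x.
Tangency: set MRS = p_x/p_y = 9/8 = 1.125.
So (0.75)·y/x = 1.125, i.e. y = 1.5·x.
Substitute into the budget 9·x + 8·y = 210: 21·x = 210, so x* = 10.
Then y* = 1.5·10 = 15.

x* = 10, y* = 15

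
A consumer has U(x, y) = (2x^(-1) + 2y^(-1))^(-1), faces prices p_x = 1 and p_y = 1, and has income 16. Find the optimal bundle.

For CES with ρ = -1, MRS = (y/x)^2.
Tangency: set MRS = p_x/p_y = 1/1 = 1.
So (y/x)^2 = 1; taking the square root, y/x = 1, i.e. y = x.
Substitute into the budget 1·x + 1·y = 16: 2·x = 16, so x* = 8 and y* = 8.

x* = 8, y* = 8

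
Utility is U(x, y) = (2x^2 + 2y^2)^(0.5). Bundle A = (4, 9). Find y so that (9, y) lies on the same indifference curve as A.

U depends on (x, y) only through S = 2x^2 + 2y^2, so equal utility means equal S. At (4, 9): S = 194.
With x = 9: 2·9^2 = 162, so 2y^2 = 194 − 162 = 32, i.e. y^2 = 16.
Hence y = √16 = 4.
Check: U(9, 4) = 13.9284.

y = 4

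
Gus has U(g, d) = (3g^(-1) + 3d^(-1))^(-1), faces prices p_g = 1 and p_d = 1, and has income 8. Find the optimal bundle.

g* = 4, d* = 4

For CES with ρ = -1, MRS = (d/g)^2.
Tangency: set MRS = p_g/p_d = 1/1 = 1.
So (d/g)^2 = 1; taking the square root, d/g = 1, i.e. d = g.
Substitute into the budget 1·g + 1·d = 8: 2·g = 8, so g* = 4 and d* = 4.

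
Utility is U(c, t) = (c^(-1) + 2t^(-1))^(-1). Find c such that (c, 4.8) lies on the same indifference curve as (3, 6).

c = 4

U depends on (c, t) only through S = c^(-1) + 2t^(-1), so equal utility means equal S. At (3, 6): S = 2/3.
With t = 4.8: 2·4.8^(-1) = 5/12, so c^(-1) = 2/3 − 5/12 = 0.25.
Hence c = 1/0.25 = 4.
Check: U(4, 4.8) = 1.5.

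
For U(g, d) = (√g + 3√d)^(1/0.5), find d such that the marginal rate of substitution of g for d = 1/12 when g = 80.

d = 5

For CES with ρ = 0.5, MRS = (1/3)·√(d/g).
Setting (1/3)·√(d/80) = 1/12 gives √(d/80) = 0.25, so d/80 = 1/16 and d = 5.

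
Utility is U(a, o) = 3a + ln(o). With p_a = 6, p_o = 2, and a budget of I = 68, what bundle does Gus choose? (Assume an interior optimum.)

a* = 11, o* = 1

MU_a = 3, MU_o = 1/o.
MRS = 3 ÷ (1/o).
Tangency: set MRS = p_a/p_o = 6/2 = 3.
MRS depends only on o: 3·o = 3 ⇒ o* = 3/3 = 1.
From the budget, 6·a = 68 − 2·1 = 66, so a* = 11.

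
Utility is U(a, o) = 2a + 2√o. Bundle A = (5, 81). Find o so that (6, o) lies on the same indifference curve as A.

U(5, 81) = 28.
Set U(6, o) = 28 and solve.
With a = 6: 2√o = 28 − 2·6 = 16, so √o = 8 and o = 64.
Check: U(6, 64) = 28.

o = 64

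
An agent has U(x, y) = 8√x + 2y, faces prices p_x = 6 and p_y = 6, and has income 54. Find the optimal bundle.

MU_x = 8/(2√x), MU_y = 2.
MRS = 8/(2√x) ÷ 2.
Tangency: set MRS = p_x/p_y = 6/6 = 1.
MRS depends only on x: 2/√x = 1 ⇒ √x = 2/1 = 2 ⇒ x* = 4.
From the budget, 6·y = 54 − 6·4 = 30, so y* = 5.

x* = 4, y* = 5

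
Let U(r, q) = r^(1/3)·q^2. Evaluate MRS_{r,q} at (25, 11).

MRS = 11/150

MU_r = 1/3·r^(-2/3)·q^2 and MU_q = 2·r^(1/3)·q.
MRS = MU_r/MU_q = (1/6)·q/r.
At (25, 11): MRS = 11/150.
That is, one extra unit of r is worth 11/150 units of q at the margin.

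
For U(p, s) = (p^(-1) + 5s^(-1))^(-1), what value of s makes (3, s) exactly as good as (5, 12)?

U depends on (p, s) only through S = p^(-1) + 5s^(-1), so equal utility means equal S. At (5, 12): S = 37/60.
With p = 3: 3^(-1) = 1/3, so 5s^(-1) = 37/60 − 1/3 = 17/60, i.e. s^(-1) = 17/300.
Hence s = 1/(17/300) = 300/17.
Check: U(3, 300/17) = 1.6216.

s = 300/17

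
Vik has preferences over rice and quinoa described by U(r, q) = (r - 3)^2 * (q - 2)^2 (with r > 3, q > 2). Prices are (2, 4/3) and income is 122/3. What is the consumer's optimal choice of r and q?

MU_r = 2·(r−3)·(q−2)^2, MU_q = 2·(r−3)^2·(q−2).
MRS = (q−2)/(r−3).
Tangency: set MRS = p_r/p_q = 2/(4/3) = 1.5.
So (q − 2)/(r − 3) = 1.5, i.e. (q − 2) = 1.5·(r − 3).
Rewrite the budget in excess-of-subsistence terms: 2·(r − 3) + (4/3)·(q − 2) = 122/3 − 2·3 − (4/3)·2 = 32.
Substituting, 4·(r − 3) = 32, so r − 3 = 8 and r* = 11.
Then q − 2 = 1.5·8 = 12, so q* = 14.

r* = 11, q* = 14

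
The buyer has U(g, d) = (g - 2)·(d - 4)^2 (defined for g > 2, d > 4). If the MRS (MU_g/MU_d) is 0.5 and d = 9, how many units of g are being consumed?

MU_g = (d−4)^2, MU_d = 2·(g−2)·(d−4).
MRS = (1/2)·(d−4)/(g−2).
Substitute d = 9: MRS = 2.5/(g − 2). Setting this equal to 0.5 gives g − 2 = 2.5/0.5 = 5, so g = 7.

g = 7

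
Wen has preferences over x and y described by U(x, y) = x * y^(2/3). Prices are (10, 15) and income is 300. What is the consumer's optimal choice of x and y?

MU_x = y^(2/3) and MU_y = 2/3·x·y^(-1/3).
MRS = MU_x/MU_y = (1.5)·y/x.
Tangency: set MRS = p_x/p_y = 10/15 = 2/3.
So (1.5)·y/x = 2/3, i.e. y = (4/9)·x.
Substitute into the budget 10·x + 15·y = 300: (50/3)·x = 300, so x* = 18.
Then y* = (4/9)·18 = 8.

x* = 18, y* = 8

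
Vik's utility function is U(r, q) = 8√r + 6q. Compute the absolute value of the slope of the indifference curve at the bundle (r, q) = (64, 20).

MRS = 1/12

MU_r = 8/(2√r), MU_q = 6.
MRS = 8/(2√r) ÷ 6.
At (64, 20): MRS = 1/12.
The indifference curve has slope −1/12 at this bundle.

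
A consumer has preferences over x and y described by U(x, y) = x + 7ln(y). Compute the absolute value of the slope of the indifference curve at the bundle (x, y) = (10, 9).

MU_x = 1, MU_y = 7/y.
MRS = 1 ÷ (7/y).
At (10, 9): MRS = 9/7.
That is, one extra unit of x is worth 9/7 units of y at the margin.

MRS = 9/7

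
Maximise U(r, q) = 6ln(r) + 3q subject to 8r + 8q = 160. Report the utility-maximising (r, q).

r* = 2, q* = 18

MU_r = 6/r, MU_q = 3.
MRS = 6/r ÷ 3.
Tangency: set MRS = p_r/p_q = 8/8 = 1.
MRS depends only on r: 2/r = 1 ⇒ r* = 2/1 = 2.
From the budget, 8·q = 160 − 8·2 = 144, so q* = 18.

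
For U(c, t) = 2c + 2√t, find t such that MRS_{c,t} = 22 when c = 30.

t = 121

MU_c = 2, MU_t = 2/(2√t).
MRS = 2 ÷ (2/(2√t)).
MRS depends only on t: 2·√t = 22 ⇒ √t = 22/2 = 11 ⇒ t = 121.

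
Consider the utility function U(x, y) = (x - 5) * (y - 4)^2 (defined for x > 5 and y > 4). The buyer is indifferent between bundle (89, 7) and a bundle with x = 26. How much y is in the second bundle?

U(89, 7) = 756.
Set U(26, y) = 756 and solve.
With x = 26: (26 − 5) = 21, so (y − 4)^2 = 756/21 = 36.
Taking the square root (with y > 4): y − 4 = 6, so y = 10.
Check: U(26, 10) = 756.

y = 10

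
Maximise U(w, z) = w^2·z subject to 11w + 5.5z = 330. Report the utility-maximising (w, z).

MU_w = 2·w·z and MU_z = w^2.
MRS = MU_w/MU_z = (2/1)·z/w.
Tangency: set MRS = p_w/p_z = 11/5.5 = 2.
So (2/1)·z/w = 2, i.e. z = w.
Substitute into the budget 11·w + 5.5·z = 330: 16.5·w = 330, so w* = 20.
Then z* = 20.

w* = 20, z* = 20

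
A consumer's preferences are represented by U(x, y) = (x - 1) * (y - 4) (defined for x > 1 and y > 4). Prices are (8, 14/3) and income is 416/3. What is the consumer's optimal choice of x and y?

x* = 8, y* = 16

MU_x = (y−4), MU_y = (x−1).
MRS = (y−4)/(x−1).
Tangency: set MRS = p_x/p_y = 8/(14/3) = 12/7.
So (y − 4)/(x − 1) = 12/7, i.e. (y − 4) = (12/7)·(x − 1).
Rewrite the budget in excess-of-subsistence terms: 8·(x − 1) + (14/3)·(y − 4) = 416/3 − 8·1 − (14/3)·4 = 112.
Substituting, 16·(x − 1) = 112, so x − 1 = 7 and x* = 8.
Then y − 4 = (12/7)·7 = 12, so y* = 16.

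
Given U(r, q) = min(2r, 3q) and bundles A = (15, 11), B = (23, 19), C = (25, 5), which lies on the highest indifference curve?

Bundle B

Evaluate utility at each bundle:
U(A) = 30.
U(B) = 46.
U(C) = 15.
Highest utility is B, so B ≻ A ≻ C.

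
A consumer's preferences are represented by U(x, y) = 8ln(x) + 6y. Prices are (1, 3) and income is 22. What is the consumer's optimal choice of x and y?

x* = 4, y* = 6

MU_x = 8/x, MU_y = 6.
MRS = 8/x ÷ 6.
Tangency: set MRS = p_x/p_y = 1/3.
MRS depends only on x: (4/3)/x = 1/3 ⇒ x* = (4/3)/(1/3) = 4.
From the budget, 3·y = 22 − 1·4 = 18, so y* = 6.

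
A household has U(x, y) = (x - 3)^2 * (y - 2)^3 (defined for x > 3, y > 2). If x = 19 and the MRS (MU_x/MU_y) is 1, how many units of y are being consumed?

y = 26

MU_x = 2·(x−3)·(y−2)^3, MU_y = 3·(x−3)^2·(y−2)^2.
MRS = (2/3)·(y−2)/(x−3).
Substitute x = 19: MRS = (y − 2)/24. Setting this equal to 1 gives y − 2 = 1·24 = 24, so y = 26.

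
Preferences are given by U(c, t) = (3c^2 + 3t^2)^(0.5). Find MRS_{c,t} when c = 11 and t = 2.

For CES with ρ = 2, MRS = (t/c)^(-1).
At (11, 2): MRS = 5.5.
The indifference curve has slope −5.5 at this bundle.

MRS = 5.5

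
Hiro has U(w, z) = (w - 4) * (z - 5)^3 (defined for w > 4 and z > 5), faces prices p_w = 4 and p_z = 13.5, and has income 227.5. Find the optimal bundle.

MU_w = (z−5)^3, MU_z = 3·(w−4)·(z−5)^2.
MRS = (1/3)·(z−5)/(w−4).
Tangency: set MRS = p_w/p_z = 4/13.5 = 8/27.
So (1/3)·(z − 5)/(w − 4) = 8/27, i.e. (z − 5) = (8/9)·(w − 4).
Rewrite the budget in excess-of-subsistence terms: 4·(w − 4) + 13.5·(z − 5) = 227.5 − 4·4 − 13.5·5 = 144.
Substituting, 16·(w − 4) = 144, so w − 4 = 9 and w* = 13.
Then z − 5 = (8/9)·9 = 8, so z* = 13.

w* = 13, z* = 13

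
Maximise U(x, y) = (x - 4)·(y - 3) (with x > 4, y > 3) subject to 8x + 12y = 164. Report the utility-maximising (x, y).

x* = 10, y* = 7

MU_x = (y−3), MU_y = (x−4).
MRS = (y−3)/(x−4).
Tangency: set MRS = p_x/p_y = 8/12 = 2/3.
So (y − 3)/(x − 4) = 2/3, i.e. (y − 3) = (2/3)·(x − 4).
Rewrite the budget in excess-of-subsistence terms: 8·(x − 4) + 12·(y − 3) = 164 − 8·4 − 12·3 = 96.
Substituting, 16·(x − 4) = 96, so x − 4 = 6 and x* = 10.
Then y − 3 = (2/3)·6 = 4, so y* = 7.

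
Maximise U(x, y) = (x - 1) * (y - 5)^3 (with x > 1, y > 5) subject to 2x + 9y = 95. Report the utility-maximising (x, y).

x* = 7, y* = 9

MU_x = (y−5)^3, MU_y = 3·(x−1)·(y−5)^2.
MRS = (1/3)·(y−5)/(x−1).
Tangency: set MRS = p_x/p_y = 2/9.
So (1/3)·(y − 5)/(x − 1) = 2/9, i.e. (y − 5) = (2/3)·(x − 1).
Rewrite the budget in excess-of-subsistence terms: 2·(x − 1) + 9·(y − 5) = 95 − 2·1 − 9·5 = 48.
Substituting, 8·(x − 1) = 48, so x − 1 = 6 and x* = 7.
Then y − 5 = (2/3)·6 = 4, so y* = 9.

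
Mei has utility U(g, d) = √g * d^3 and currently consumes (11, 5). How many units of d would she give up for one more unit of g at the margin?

MU_g = 0.5·g^(-0.5)·d^3 and MU_d = 3·√g·d^2.
MRS = MU_g/MU_d = (1/6)·d/g.
At (11, 5): MRS = 5/66.
That is, one extra unit of g is worth 5/66 units of d at the margin.

MRS = 5/66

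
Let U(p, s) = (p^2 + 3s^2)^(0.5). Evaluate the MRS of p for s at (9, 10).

MRS = 0.3

For CES with ρ = 2, MRS = (1/3)·(s/p)^(-1).
At (9, 10): MRS = 0.3.
So at (9, 10) the consumer would give up 0.3 units of s for one more unit of p.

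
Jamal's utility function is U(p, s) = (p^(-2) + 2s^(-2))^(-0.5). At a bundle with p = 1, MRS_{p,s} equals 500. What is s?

For CES with ρ = -2, MRS = (1/2)·(s/p)^3.
Setting (1/2)·(s/1)^3 = 500 gives (s/1)^3 = 1000, so s/1 = 10 and s = 10.

s = 10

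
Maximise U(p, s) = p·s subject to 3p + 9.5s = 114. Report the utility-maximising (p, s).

p* = 19, s* = 6

MU_p = s and MU_s = p.
MRS = MU_p/MU_s = s/p.
Tangency: set MRS = p_p/p_s = 3/9.5 = 6/19.
So s/p = 6/19, i.e. s = (6/19)·p.
Substitute into the budget 3·p + 9.5·s = 114: 6·p = 114, so p* = 19.
Then s* = (6/19)·19 = 6.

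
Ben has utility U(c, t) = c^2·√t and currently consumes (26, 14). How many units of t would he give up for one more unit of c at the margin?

MRS = 28/13

MU_c = 2·c·√t and MU_t = 0.5·c^2·t^(-0.5).
MRS = MU_c/MU_t = (4)·t/c.
At (26, 14): MRS = 28/13.
That is, one extra unit of c is worth 28/13 units of t at the margin.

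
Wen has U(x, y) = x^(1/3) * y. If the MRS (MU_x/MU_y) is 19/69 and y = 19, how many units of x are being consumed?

x = 23

MU_x = 1/3·x^(-2/3)·y and MU_y = x^(1/3).
MRS = MU_x/MU_y = (1/3)·y/x.
Substitute y = 19: MRS = (19/3)/x. Setting (19/3)/x = 19/69 gives x = (19/3)/(19/69) = 23.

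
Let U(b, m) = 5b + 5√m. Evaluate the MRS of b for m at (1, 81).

MU_b = 5, MU_m = 5/(2√m).
MRS = 5 ÷ (5/(2√m)).
At (1, 81): MRS = 18.
So at (1, 81) the consumer would give up 18 units of m for one more unit of b.

MRS = 18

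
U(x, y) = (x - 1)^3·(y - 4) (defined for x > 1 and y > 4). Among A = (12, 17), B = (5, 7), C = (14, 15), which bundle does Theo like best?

Evaluate utility at each bundle:
U(A) = 17303.
U(B) = 192.
U(C) = 24167.
Highest utility is C, so C ≻ A ≻ B.

Bundle C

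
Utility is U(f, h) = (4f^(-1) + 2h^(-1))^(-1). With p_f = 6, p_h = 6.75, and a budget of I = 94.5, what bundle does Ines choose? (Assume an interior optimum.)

For CES with ρ = -1, MRS = (4/2)·(h/f)^2.
Tangency: set MRS = p_f/p_h = 6/6.75 = 8/9.
So (h/f)^2 = 4/9; taking the square root, h/f = 2/3, i.e. h = (2/3)·f.
Substitute into the budget 6·f + 6.75·h = 94.5: 10.5·f = 94.5, so f* = 9 and h* = (2/3)·9 = 6.

f* = 9, h* = 6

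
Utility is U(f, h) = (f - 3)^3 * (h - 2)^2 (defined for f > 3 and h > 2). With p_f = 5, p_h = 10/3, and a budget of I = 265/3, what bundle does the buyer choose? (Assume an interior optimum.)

MU_f = 3·(f−3)^2·(h−2)^2, MU_h = 2·(f−3)^3·(h−2).
MRS = (3/2)·(h−2)/(f−3).
Tangency: set MRS = p_f/p_h = 5/(10/3) = 1.5.
So (3/2)·(h − 2)/(f − 3) = 1.5, i.e. (h − 2) = (f − 3).
Rewrite the budget in excess-of-subsistence terms: 5·(f − 3) + (10/3)·(h − 2) = 265/3 − 5·3 − (10/3)·2 = 200/3.
Substituting, (25/3)·(f − 3) = 200/3, so f − 3 = 8 and f* = 11.
Then h − 2 = 8, so h* = 10.

f* = 11, h* = 10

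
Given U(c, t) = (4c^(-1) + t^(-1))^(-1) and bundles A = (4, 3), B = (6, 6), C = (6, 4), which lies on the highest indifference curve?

Bundle B

Evaluate utility at each bundle:
U(A) = 0.750.
U(B) = 1.200.
U(C) = 1.091.
Highest utility is B, so B ≻ C ≻ A.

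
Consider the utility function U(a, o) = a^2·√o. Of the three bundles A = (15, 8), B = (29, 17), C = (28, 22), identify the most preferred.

Bundle C

Evaluate utility at each bundle:
U(A) = 636.396.
U(B) = 3467.532.
U(C) = 3677.286.
Highest utility is C, so C ≻ B ≻ A.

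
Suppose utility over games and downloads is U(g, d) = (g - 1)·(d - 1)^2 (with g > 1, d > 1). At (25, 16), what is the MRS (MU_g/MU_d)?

MU_g = (d−1)^2, MU_d = 2·(g−1)·(d−1).
MRS = (1/2)·(d−1)/(g−1).
At (25, 16): MRS = 5/16.
So at (25, 16) the consumer would give up 5/16 units of d for one more unit of g.

MRS = 5/16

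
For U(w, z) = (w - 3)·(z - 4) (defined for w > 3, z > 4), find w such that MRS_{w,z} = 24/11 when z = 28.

MU_w = (z−4), MU_z = (w−3).
MRS = (z−4)/(w−3).
Substitute z = 28: MRS = 24/(w − 3). Setting this equal to 24/11 gives w − 3 = 24/(24/11) = 11, so w = 14.

w = 14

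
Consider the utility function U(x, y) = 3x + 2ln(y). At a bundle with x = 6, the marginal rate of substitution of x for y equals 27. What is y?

MU_x = 3, MU_y = 2/y.
MRS = 3 ÷ (2/y).
MRS depends only on y: 1.5·y = 27 ⇒ y = 27/1.5 = 18.

y = 18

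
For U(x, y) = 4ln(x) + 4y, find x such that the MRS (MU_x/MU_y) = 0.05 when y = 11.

MU_x = 4/x, MU_y = 4.
MRS = 4/x ÷ 4.
MRS depends only on x: 1/x = 0.05 ⇒ x = 1/0.05 = 20.

x = 20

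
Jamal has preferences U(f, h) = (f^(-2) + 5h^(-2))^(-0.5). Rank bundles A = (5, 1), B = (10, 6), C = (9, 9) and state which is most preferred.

Evaluate utility at each bundle:
U(A) = 0.445.
U(B) = 2.592.
U(C) = 3.674.
Highest utility is C, so C ≻ B ≻ A.

Bundle C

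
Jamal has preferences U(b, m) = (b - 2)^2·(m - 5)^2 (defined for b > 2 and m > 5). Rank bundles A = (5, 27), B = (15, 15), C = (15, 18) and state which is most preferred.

Bundle C

Evaluate utility at each bundle:
U(A) = 4356.
U(B) = 16900.
U(C) = 28561.
Highest utility is C, so C ≻ B ≻ A.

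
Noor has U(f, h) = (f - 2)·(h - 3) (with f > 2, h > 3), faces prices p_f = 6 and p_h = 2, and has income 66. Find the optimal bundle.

f* = 6, h* = 15

MU_f = (h−3), MU_h = (f−2).
MRS = (h−3)/(f−2).
Tangency: set MRS = p_f/p_h = 6/2 = 3.
So (h − 3)/(f − 2) = 3, i.e. (h − 3) = 3·(f − 2).
Rewrite the budget in excess-of-subsistence terms: 6·(f − 2) + 2·(h − 3) = 66 − 6·2 − 2·3 = 48.
Substituting, 12·(f − 2) = 48, so f − 2 = 4 and f* = 6.
Then h − 3 = 3·4 = 12, so h* = 15.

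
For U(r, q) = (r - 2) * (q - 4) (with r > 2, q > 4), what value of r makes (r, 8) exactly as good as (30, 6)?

r = 16

U(30, 6) = 56.
Set U(r, 8) = 56 and solve.
With q = 8: (8 − 4) = 4, so (r − 2) = 56/4 = 14.
So r = 2 + 14 = 16.
Check: U(16, 8) = 56.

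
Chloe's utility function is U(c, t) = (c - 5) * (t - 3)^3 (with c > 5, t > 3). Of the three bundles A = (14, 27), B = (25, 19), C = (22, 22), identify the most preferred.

Bundle A

Evaluate utility at each bundle:
U(A) = 124416.
U(B) = 81920.
U(C) = 116603.
Highest utility is A, so A ≻ C ≻ B.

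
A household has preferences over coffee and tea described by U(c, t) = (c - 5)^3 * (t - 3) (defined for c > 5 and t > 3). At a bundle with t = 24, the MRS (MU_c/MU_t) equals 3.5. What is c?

c = 23

MU_c = 3·(c−5)^2·(t−3), MU_t = (c−5)^3.
MRS = (3/1)·(t−3)/(c−5).
Substitute t = 24: MRS = 63/(c − 5). Setting this equal to 3.5 gives c − 5 = 63/3.5 = 18, so c = 23.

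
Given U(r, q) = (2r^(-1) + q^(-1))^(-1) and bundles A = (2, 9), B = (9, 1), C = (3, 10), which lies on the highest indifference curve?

Bundle C

Evaluate utility at each bundle:
U(A) = 0.900.
U(B) = 0.818.
U(C) = 1.304.
Highest utility is C, so C ≻ A ≻ B.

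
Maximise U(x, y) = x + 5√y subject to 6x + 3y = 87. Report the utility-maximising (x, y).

x* = 2, y* = 25

MU_x = 1, MU_y = 5/(2√y).
MRS = 1 ÷ (5/(2√y)).
Tangency: set MRS = p_x/p_y = 6/3 = 2.
MRS depends only on y: 0.4·√y = 2 ⇒ √y = 2/0.4 = 5 ⇒ y* = 25.
From the budget, 6·x = 87 − 3·25 = 12, so x* = 2.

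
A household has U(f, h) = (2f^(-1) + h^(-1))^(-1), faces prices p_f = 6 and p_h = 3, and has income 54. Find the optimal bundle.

f* = 6, h* = 6

For CES with ρ = -1, MRS = (2/1)·(h/f)^2.
Tangency: set MRS = p_f/p_h = 6/3 = 2.
So (h/f)^2 = 1; taking the square root, h/f = 1, i.e. h = f.
Substitute into the budget 6·f + 3·h = 54: 9·f = 54, so f* = 6 and h* = 6.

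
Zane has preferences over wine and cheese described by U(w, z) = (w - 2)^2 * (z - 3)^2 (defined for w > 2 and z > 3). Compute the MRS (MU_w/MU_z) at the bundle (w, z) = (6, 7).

MU_w = 2·(w−2)·(z−3)^2, MU_z = 2·(w−2)^2·(z−3).
MRS = (z−3)/(w−2).
At (6, 7): MRS = 1.
That is, one extra unit of w is worth 1 units of z at the margin.

MRS = 1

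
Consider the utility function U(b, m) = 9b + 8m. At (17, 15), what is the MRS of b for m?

MU_b = 9, MU_m = 8, so MRS = 9/8 = 1.125 at every bundle.
At (17, 15): MRS = 1.125.
So at (17, 15) the consumer would give up 1.125 units of m for one more unit of b.

MRS = 1.125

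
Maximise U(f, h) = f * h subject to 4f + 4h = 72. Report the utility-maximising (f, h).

f* = 9, h* = 9

MU_f = h and MU_h = f.
MRS = MU_f/MU_h = h/f.
Tangency: set MRS = p_f/p_h = 4/4 = 1.
So h/f = 1, i.e. h = f.
Substitute into the budget 4·f + 4·h = 72: 8·f = 72, so f* = 9.
Then h* = 9.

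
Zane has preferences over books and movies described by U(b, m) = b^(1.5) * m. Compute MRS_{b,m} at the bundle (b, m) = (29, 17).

MRS = 51/58

MU_b = 1.5·√b·m and MU_m = b^(1.5).
MRS = MU_b/MU_m = (1.5)·m/b.
At (29, 17): MRS = 51/58.
That is, one extra unit of b is worth 51/58 units of m at the margin.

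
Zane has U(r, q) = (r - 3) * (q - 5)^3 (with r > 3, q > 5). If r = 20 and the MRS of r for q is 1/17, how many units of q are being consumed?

MU_r = (q−5)^3, MU_q = 3·(r−3)·(q−5)^2.
MRS = (1/3)·(q−5)/(r−3).
Substitute r = 20: MRS = (q − 5)/51. Setting this equal to 1/17 gives q − 5 = (1/17)·51 = 3, so q = 8.

q = 8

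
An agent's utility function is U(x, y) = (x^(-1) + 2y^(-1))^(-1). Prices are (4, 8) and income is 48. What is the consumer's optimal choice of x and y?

For CES with ρ = -1, MRS = (1/2)·(y/x)^2.
Tangency: set MRS = p_x/p_y = 4/8 = 0.5.
So (y/x)^2 = 1; taking the square root, y/x = 1, i.e. y = x.
Substitute into the budget 4·x + 8·y = 48: 12·x = 48, so x* = 4 and y* = 4.

x* = 4, y* = 4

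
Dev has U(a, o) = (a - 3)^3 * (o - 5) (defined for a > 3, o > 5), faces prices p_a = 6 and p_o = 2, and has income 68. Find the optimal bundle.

MU_a = 3·(a−3)^2·(o−5), MU_o = (a−3)^3.
MRS = (3/1)·(o−5)/(a−3).
Tangency: set MRS = p_a/p_o = 6/2 = 3.
So (3/1)·(o − 5)/(a − 3) = 3, i.e. (o − 5) = (a − 3).
Rewrite the budget in excess-of-subsistence terms: 6·(a − 3) + 2·(o − 5) = 68 − 6·3 − 2·5 = 40.
Substituting, 8·(a − 3) = 40, so a − 3 = 5 and a* = 8.
Then o − 5 = 5, so o* = 10.

a* = 8, o* = 10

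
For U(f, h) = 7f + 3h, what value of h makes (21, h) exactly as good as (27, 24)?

h = 38

U(27, 24) = 261.
Set U(21, h) = 261 and solve.
7·21 + 3h = 261 ⇒ 3h = 114 ⇒ h = 38.
Check: U(21, 38) = 261.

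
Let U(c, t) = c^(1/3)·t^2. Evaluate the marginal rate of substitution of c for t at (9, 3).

MU_c = 1/3·c^(-2/3)·t^2 and MU_t = 2·c^(1/3)·t.
MRS = MU_c/MU_t = (1/6)·t/c.
At (9, 3): MRS = 1/18.
That is, one extra unit of c is worth 1/18 units of t at the margin.

MRS = 1/18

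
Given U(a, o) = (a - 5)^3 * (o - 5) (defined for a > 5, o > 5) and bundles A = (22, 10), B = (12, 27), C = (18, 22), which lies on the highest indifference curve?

Evaluate utility at each bundle:
U(A) = 24565.
U(B) = 7546.
U(C) = 37349.
Highest utility is C, so C ≻ A ≻ B.

Bundle C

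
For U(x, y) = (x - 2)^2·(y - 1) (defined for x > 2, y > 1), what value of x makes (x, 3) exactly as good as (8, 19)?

x = 20

U(8, 19) = 648.
Set U(x, 3) = 648 and solve.
With y = 3: (3 − 1) = 2, so (x − 2)^2 = 648/2 = 324.
Taking the square root (with x > 2): x − 2 = 18, so x = 20.
Check: U(20, 3) = 648.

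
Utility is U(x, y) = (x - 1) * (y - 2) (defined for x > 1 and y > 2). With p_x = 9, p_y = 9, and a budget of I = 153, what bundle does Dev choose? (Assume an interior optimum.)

x* = 8, y* = 9

MU_x = (y−2), MU_y = (x−1).
MRS = (y−2)/(x−1).
Tangency: set MRS = p_x/p_y = 9/9 = 1.
So (y − 2)/(x − 1) = 1, i.e. (y − 2) = (x − 1).
Rewrite the budget in excess-of-subsistence terms: 9·(x − 1) + 9·(y − 2) = 153 − 9·1 − 9·2 = 126.
Substituting, 18·(x − 1) = 126, so x − 1 = 7 and x* = 8.
Then y − 2 = 7, so y* = 9.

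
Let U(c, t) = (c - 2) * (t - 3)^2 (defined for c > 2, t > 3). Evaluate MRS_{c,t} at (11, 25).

MU_c = (t−3)^2, MU_t = 2·(c−2)·(t−3).
MRS = (1/2)·(t−3)/(c−2).
At (11, 25): MRS = 11/9.
That is, one extra unit of c is worth 11/9 units of t at the margin.

MRS = 11/9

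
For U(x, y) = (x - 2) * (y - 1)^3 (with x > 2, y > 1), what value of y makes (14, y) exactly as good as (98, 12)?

y = 23

U(98, 12) = 127776.
Set U(14, y) = 127776 and solve.
With x = 14: (14 − 2) = 12, so (y − 1)^3 = 127776/12 = 10648.
Taking the cube root (with y > 1): y − 1 = 22, so y = 23.
Check: U(14, 23) = 127776.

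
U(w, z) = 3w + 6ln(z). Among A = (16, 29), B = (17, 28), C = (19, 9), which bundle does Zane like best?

Evaluate utility at each bundle:
U(A) = 68.204.
U(B) = 70.993.
U(C) = 70.183.
Highest utility is B, so B ≻ C ≻ A.

Bundle B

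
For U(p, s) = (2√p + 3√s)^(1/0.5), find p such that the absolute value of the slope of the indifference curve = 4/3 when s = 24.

p = 6

For CES with ρ = 0.5, MRS = (2/3)·√(s/p).
Setting (2/3)·√(24/p) = 4/3 gives √(24/p) = 2, so 24/p = 4 and p = 6.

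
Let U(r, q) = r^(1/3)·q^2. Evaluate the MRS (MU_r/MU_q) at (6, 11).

MRS = 11/36

MU_r = 1/3·r^(-2/3)·q^2 and MU_q = 2·r^(1/3)·q.
MRS = MU_r/MU_q = (1/6)·q/r.
At (6, 11): MRS = 11/36.
The indifference curve has slope −11/36 at this bundle.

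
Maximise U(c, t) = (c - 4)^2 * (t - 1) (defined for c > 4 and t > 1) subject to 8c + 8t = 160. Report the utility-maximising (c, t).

MU_c = 2·(c−4)·(t−1), MU_t = (c−4)^2.
MRS = (2/1)·(t−1)/(c−4).
Tangency: set MRS = p_c/p_t = 8/8 = 1.
So (2/1)·(t − 1)/(c − 4) = 1, i.e. (t − 1) = 0.5·(c − 4).
Rewrite the budget in excess-of-subsistence terms: 8·(c − 4) + 8·(t − 1) = 160 − 8·4 − 8·1 = 120.
Substituting, 12·(c − 4) = 120, so c − 4 = 10 and c* = 14.
Then t − 1 = 0.5·10 = 5, so t* = 6.

c* = 14, t* = 6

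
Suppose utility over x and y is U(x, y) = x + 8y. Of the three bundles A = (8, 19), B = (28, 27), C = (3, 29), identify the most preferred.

Bundle B

Evaluate utility at each bundle:
U(A) = 160.
U(B) = 244.
U(C) = 235.
Highest utility is B, so B ≻ C ≻ A.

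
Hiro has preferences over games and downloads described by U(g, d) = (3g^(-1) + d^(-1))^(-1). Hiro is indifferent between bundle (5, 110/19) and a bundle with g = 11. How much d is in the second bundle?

d = 2

U depends on (g, d) only through S = 3g^(-1) + d^(-1), so equal utility means equal S. At (5, 110/19): S = 17/22.
With g = 11: 3·11^(-1) = 3/11, so d^(-1) = 17/22 − 3/11 = 0.5.
Hence d = 1/0.5 = 2.
Check: U(11, 2) = 1.2941.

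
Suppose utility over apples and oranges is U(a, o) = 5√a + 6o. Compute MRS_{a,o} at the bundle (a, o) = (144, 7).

MU_a = 5/(2√a), MU_o = 6.
MRS = 5/(2√a) ÷ 6.
At (144, 7): MRS = 5/144.
The indifference curve has slope −5/144 at this bundle.

MRS = 5/144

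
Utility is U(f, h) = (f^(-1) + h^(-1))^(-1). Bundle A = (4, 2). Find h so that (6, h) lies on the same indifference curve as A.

U depends on (f, h) only through S = f^(-1) + h^(-1), so equal utility means equal S. At (4, 2): S = 0.75.
With f = 6: 6^(-1) = 1/6, so h^(-1) = 0.75 − 1/6 = 7/12.
Hence h = 1/(7/12) = 12/7.
Check: U(6, 12/7) = 1.3333.

h = 12/7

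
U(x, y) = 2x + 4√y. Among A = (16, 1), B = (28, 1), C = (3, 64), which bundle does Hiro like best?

Evaluate utility at each bundle:
U(A) = 36.000.
U(B) = 60.000.
U(C) = 38.000.
Highest utility is B, so B ≻ C ≻ A.

Bundle B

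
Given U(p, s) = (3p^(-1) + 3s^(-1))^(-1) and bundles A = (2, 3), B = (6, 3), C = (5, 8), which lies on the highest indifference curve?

Evaluate utility at each bundle:
U(A) = 0.400.
U(B) = 0.667.
U(C) = 1.026.
Highest utility is C, so C ≻ B ≻ A.

Bundle C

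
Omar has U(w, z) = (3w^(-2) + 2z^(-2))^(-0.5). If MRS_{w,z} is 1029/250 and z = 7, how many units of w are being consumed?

For CES with ρ = -2, MRS = (3/2)·(z/w)^3.
Setting (3/2)·(7/w)^3 = 1029/250 gives (7/w)^3 = 343/125, so 7/w = 1.4 and w = 5.

w = 5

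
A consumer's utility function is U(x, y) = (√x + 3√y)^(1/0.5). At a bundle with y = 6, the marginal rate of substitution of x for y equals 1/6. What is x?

For CES with ρ = 0.5, MRS = (1/3)·√(y/x).
Setting (1/3)·√(6/x) = 1/6 gives √(6/x) = 0.5, so 6/x = 0.25 and x = 24.

x = 24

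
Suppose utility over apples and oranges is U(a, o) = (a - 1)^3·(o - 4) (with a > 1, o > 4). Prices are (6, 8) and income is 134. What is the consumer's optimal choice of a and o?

a* = 13, o* = 7

MU_a = 3·(a−1)^2·(o−4), MU_o = (a−1)^3.
MRS = (3/1)·(o−4)/(a−1).
Tangency: set MRS = p_a/p_o = 6/8 = 0.75.
So (3/1)·(o − 4)/(a − 1) = 0.75, i.e. (o − 4) = 0.25·(a − 1).
Rewrite the budget in excess-of-subsistence terms: 6·(a − 1) + 8·(o − 4) = 134 − 6·1 − 8·4 = 96.
Substituting, 8·(a − 1) = 96, so a − 1 = 12 and a* = 13.
Then o − 4 = 0.25·12 = 3, so o* = 7.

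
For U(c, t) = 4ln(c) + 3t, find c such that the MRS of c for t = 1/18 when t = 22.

MU_c = 4/c, MU_t = 3.
MRS = 4/c ÷ 3.
MRS depends only on c: (4/3)/c = 1/18 ⇒ c = (4/3)/(1/18) = 24.

c = 24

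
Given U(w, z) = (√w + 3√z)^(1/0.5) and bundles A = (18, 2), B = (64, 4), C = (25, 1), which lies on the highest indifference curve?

Evaluate utility at each bundle:
U(A) = 72.000.
U(B) = 196.000.
U(C) = 64.000.
Highest utility is B, so B ≻ A ≻ C.

Bundle B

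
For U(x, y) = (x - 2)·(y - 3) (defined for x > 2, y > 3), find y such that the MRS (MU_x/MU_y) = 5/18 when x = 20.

y = 8

MU_x = (y−3), MU_y = (x−2).
MRS = (y−3)/(x−2).
Substitute x = 20: MRS = (y − 3)/18. Setting this equal to 5/18 gives y − 3 = (5/18)·18 = 5, so y = 8.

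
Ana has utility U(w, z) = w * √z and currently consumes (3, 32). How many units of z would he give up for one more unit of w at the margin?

MRS = 64/3

MU_w = √z and MU_z = 0.5·w·z^(-0.5).
MRS = MU_w/MU_z = (2)·z/w.
At (3, 32): MRS = 64/3.
The indifference curve has slope −64/3 at this bundle.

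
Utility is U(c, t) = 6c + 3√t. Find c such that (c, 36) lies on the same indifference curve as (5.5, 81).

c = 7

U(5.5, 81) = 60.
Set U(c, 36) = 60 and solve.
With t = 36: √36 = 6, so 6c = 60 − 3·6 = 42 and c = 7.
Check: U(7, 36) = 60.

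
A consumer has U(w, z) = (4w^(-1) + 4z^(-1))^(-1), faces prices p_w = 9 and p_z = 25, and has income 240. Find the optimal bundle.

w* = 10, z* = 6

For CES with ρ = -1, MRS = (z/w)^2.
Tangency: set MRS = p_w/p_z = 9/25.
So (z/w)^2 = 9/25; taking the square root, z/w = 0.6, i.e. z = 0.6·w.
Substitute into the budget 9·w + 25·z = 240: 24·w = 240, so w* = 10 and z* = 0.6·10 = 6.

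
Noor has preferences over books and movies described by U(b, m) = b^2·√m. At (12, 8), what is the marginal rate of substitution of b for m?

MU_b = 2·b·√m and MU_m = 0.5·b^2·m^(-0.5).
MRS = MU_b/MU_m = (4)·m/b.
At (12, 8): MRS = 8/3.
So at (12, 8) the consumer would give up 8/3 units of m for one more unit of b.

MRS = 8/3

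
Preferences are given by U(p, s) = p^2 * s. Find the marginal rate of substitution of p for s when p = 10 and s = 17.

MRS = 3.4

MU_p = 2·p·s and MU_s = p^2.
MRS = MU_p/MU_s = (2/1)·s/p.
At (10, 17): MRS = 3.4.
So at (10, 17) the consumer would give up 3.4 units of s for one more unit of p.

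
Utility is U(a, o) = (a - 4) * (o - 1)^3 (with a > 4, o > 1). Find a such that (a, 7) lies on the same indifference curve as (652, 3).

a = 28

U(652, 3) = 5184.
Set U(a, 7) = 5184 and solve.
With o = 7: (7 − 1)^3 = 216, so (a − 4) = 5184/216 = 24.
So a = 4 + 24 = 28.
Check: U(28, 7) = 5184.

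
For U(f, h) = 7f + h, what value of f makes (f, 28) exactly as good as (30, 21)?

f = 29

U(30, 21) = 231.
Set U(f, 28) = 231 and solve.
7f + 28 = 231 ⇒ 7f = 203 ⇒ f = 29.
Check: U(29, 28) = 231.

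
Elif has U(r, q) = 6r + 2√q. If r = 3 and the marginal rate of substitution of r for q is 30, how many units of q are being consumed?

MU_r = 6, MU_q = 2/(2√q).
MRS = 6 ÷ (2/(2√q)).
MRS depends only on q: 6·√q = 30 ⇒ √q = 30/6 = 5 ⇒ q = 25.

q = 25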